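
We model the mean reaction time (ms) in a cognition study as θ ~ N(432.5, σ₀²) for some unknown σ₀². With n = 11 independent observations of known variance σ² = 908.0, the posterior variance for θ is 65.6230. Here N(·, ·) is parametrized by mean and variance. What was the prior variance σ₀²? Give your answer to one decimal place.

Posterior precision equals prior precision plus data precision: 1/σ_n² = 1/σ₀² + n/σ².
So 1/σ₀² = 1/65.6230 − 11/908.0 = 0.015239 − 0.012115 = 0.003124.
Hence σ₀² = 1/0.003124 ≈ 320.1.

σ₀² = 320.1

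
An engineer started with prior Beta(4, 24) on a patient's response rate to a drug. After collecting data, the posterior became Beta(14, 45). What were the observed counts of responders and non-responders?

A Beta(a, b) prior with s successes and f failures in binomial data gives a Beta(a+s, b+f) posterior.
So s = 14 − 4 = 10 and f = 45 − 24 = 21.

10 responders and 21 non-responders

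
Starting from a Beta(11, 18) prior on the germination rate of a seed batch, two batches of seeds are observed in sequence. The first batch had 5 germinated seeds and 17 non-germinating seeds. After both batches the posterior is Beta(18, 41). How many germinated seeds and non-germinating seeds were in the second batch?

Because Beta–binomial updating is additive in the counts, the combined data contributed (α_post−α_prior, β_post−β_prior) successes and failures.
Total across both batches: 18−11=7 germinated seeds, 41−18=23 non-germinating seeds.
Subtract the first batch: 7−5=2 germinated seeds and 23−17=6 non-germinating seeds.

2 germinated seeds and 6 non-germinating seeds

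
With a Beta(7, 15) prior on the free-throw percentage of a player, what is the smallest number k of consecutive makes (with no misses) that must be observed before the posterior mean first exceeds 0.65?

After k makes and 0 misses the posterior is Beta(7+k, 15), with mean (7+k)/(7+15+k).
Set (7+k)/(22+k) > 0.65 and solve: k > (0.65·22 − 7)/(1 − 0.65) = 20.857.
The smallest integer exceeding 20.857 is 21.

k = 21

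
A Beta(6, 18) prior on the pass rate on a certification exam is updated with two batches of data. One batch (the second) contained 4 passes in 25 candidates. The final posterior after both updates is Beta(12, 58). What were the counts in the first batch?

2 passes and 19 failures

Sequential conjugate updates are equivalent to a single update on the pooled data, so total successes = posterior α − prior α and total failures = posterior β − prior β.
Total across both batches: 12−6=6 passes, 58−18=40 failures.
Subtract the second batch: 6−4=2 passes and 40−21=19 failures.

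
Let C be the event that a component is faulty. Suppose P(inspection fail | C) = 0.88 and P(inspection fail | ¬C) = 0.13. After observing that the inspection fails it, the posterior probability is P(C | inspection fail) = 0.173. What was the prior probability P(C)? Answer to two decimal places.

P(C) = 0.03

Bayes' rule in odds form gives O(C|E) = O(C)·[P(E|C)/P(E|¬C)], hence O(C) = O(C|E)/LR.
Posterior odds = 0.173/(1−0.173) = 0.2092. LR = 0.88/0.13 = 6.7692.
Prior odds = 0.2092/6.7692 = 0.0309, so P(C) = 0.0309/(1+0.0309) ≈ 0.03.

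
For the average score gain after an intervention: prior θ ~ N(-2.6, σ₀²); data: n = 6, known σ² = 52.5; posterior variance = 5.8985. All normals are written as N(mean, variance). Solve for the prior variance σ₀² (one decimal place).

For the Normal–Normal model with known σ², precisions add: τ_n = τ₀ + n/σ².
So 1/σ₀² = 1/5.8985 − 6/52.5 = 0.169535 − 0.114286 = 0.055249.
Hence σ₀² = 1/0.055249 ≈ 18.1.

σ₀² = 18.1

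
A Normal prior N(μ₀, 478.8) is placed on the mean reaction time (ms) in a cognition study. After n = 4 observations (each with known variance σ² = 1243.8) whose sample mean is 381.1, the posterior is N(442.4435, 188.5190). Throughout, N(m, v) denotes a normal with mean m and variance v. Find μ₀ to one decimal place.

With known observation variance, the Normal–Normal posterior has precision τ_n = τ₀ + n/σ² and mean μ_n = (τ₀μ₀ + (n/σ²)x̄)/τ_n.
Here τ₀ = 1/478.8 = 0.002089 and τ_data = 4/1243.8 = 0.003216, so τ_n = 0.005305.
Rearranging for μ₀: μ₀ = (μ_n·τ_n − τ_data·x̄)/τ₀ = (442.4435·0.005305 − 0.003216·381.1) / 0.002089 = 1.121545/0.002089 ≈ 536.9.

μ₀ = 536.9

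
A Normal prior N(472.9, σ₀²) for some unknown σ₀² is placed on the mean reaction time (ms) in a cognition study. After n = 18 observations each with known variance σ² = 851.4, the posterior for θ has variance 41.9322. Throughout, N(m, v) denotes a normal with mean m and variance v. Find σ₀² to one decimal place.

σ₀² = 369.5

For the Normal–Normal model with known σ², precisions add: τ_n = τ₀ + n/σ².
So 1/σ₀² = 1/41.9322 − 18/851.4 = 0.023848 − 0.021142 = 0.002706.
Hence σ₀² = 1/0.002706 ≈ 369.5.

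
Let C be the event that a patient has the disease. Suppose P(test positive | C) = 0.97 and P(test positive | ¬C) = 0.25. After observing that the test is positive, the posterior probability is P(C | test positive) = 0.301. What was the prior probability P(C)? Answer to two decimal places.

Bayes' rule in odds form gives O(C|E) = O(C)·[P(E|C)/P(E|¬C)], hence O(C) = O(C|E)/LR.
Posterior odds = 0.301/(1−0.301) = 0.4306. LR = 0.97/0.25 = 3.8800.
Prior odds = 0.4306/3.8800 = 0.1110, so P(C) = 0.1110/(1+0.1110) ≈ 0.10.

P(C) = 0.10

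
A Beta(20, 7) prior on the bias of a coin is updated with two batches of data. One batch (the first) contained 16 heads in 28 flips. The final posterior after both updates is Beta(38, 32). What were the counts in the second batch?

Sequential conjugate updates are equivalent to a single update on the pooled data, so total successes = posterior α − prior α and total failures = posterior β − prior β.
Total across both batches: 38−20=18 heads, 32−7=25 tails.
Subtract the first batch: 18−16=2 heads and 25−12=13 tails.

2 heads and 13 tails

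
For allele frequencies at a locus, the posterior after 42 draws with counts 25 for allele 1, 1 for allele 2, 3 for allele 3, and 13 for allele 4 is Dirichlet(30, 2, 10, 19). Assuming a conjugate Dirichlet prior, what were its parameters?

Dirichlet(5, 1, 7, 6)

For a Dirichlet(α) prior with multinomial counts c, the posterior is Dirichlet(α + c) componentwise.
Subtract each count from the matching posterior parameter: 30−25=5, 2−1=1, 10−3=7, 19−13=6.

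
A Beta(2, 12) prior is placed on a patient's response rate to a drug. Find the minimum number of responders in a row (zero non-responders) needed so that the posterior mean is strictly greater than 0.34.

After k responders and 0 non-responders the posterior is Beta(2+k, 12), with mean (2+k)/(2+12+k).
Set (2+k)/(14+k) > 0.34 and solve: k > (0.34·14 − 2)/(1 − 0.34) = 4.182.
The smallest integer exceeding 4.182 is 5.

k = 5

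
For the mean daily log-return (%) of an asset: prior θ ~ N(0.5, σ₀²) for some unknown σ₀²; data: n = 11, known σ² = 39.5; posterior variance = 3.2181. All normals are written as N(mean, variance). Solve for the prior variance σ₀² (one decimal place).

σ₀² = 31.0

For the Normal–Normal model with known σ², precisions add: τ_n = τ₀ + n/σ².
So 1/σ₀² = 1/3.2181 − 11/39.5 = 0.310742 − 0.278481 = 0.032261.
Hence σ₀² = 1/0.032261 ≈ 31.0.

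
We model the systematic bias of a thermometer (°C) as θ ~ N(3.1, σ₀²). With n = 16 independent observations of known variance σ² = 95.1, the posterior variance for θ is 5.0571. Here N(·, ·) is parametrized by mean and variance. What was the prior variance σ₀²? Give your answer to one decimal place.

σ₀² = 33.9

Posterior precision equals prior precision plus data precision: 1/σ_n² = 1/σ₀² + n/σ².
So 1/σ₀² = 1/5.0571 − 16/95.1 = 0.197742 − 0.168244 = 0.029498.
Hence σ₀² = 1/0.029498 ≈ 33.9.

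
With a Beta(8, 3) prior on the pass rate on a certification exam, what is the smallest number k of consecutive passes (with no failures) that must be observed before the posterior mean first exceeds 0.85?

After k passes and 0 failures the posterior is Beta(8+k, 3), with mean (8+k)/(8+3+k).
Set (8+k)/(11+k) > 0.85 and solve: k > (0.85·11 − 8)/(1 − 0.85) = 9.000.
The smallest integer exceeding 9.000 is 10.

k = 10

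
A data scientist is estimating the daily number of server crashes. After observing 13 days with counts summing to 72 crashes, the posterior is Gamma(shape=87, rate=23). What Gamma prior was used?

Gamma(shape=15, rate=10)

Gamma–Poisson conjugacy: posterior shape = α + Σxᵢ, posterior rate = β + n.
So α = 87 − 72 = 15 and β = 23 − 13 = 10.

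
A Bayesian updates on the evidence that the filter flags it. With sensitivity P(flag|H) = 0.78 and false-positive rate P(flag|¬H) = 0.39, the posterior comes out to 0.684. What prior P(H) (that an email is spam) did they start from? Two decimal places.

P(H) = 0.52

Bayes' rule in odds form gives O(H|E) = O(H)·[P(E|H)/P(E|¬H)], hence O(H) = O(H|E)/LR.
Posterior odds = 0.684/(1−0.684) = 2.1646. LR = 0.78/0.39 = 2.0000.
Prior odds = 2.1646/2.0000 = 1.0823, so P(H) = 1.0823/(1+1.0823) ≈ 0.52.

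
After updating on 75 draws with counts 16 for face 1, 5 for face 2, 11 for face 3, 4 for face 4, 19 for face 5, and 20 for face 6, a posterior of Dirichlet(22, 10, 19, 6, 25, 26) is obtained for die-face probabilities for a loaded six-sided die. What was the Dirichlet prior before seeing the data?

For a Dirichlet(α) prior with multinomial counts c, the posterior is Dirichlet(α + c) componentwise.
Subtract each count from the matching posterior parameter: 22−16=6, 10−5=5, 19−11=8, 6−4=2, 25−19=6, 26−20=6.

Dirichlet(6, 5, 8, 2, 6, 6)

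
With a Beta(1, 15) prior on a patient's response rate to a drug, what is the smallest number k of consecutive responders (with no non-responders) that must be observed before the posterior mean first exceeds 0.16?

After k responders and 0 non-responders the posterior is Beta(1+k, 15), with mean (1+k)/(1+15+k).
Set (1+k)/(16+k) > 0.16 and solve: k > (0.16·16 − 1)/(1 − 0.16) = 1.857.
The smallest integer exceeding 1.857 is 2, and checking k=2: (3)/(18) = 0.1667 > 0.16.

k = 2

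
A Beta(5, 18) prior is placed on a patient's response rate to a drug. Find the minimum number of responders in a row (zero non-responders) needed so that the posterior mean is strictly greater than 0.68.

After k responders and 0 non-responders the posterior is Beta(5+k, 18), with mean (5+k)/(5+18+k).
Set (5+k)/(23+k) > 0.68 and solve: k > (0.68·23 − 5)/(1 − 0.68) = 33.250.
The smallest integer exceeding 33.250 is 34.

k = 34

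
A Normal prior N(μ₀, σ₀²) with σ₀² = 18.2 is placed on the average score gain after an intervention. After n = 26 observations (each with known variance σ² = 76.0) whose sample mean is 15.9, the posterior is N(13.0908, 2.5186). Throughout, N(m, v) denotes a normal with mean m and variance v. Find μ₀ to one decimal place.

The posterior mean is a precision-weighted average: μ_n = (τ₀μ₀ + τ_data·x̄)/(τ₀+τ_data), with τ₀=1/σ₀² and τ_data=n/σ².
Here τ₀ = 1/18.2 = 0.054945 and τ_data = 26/76.0 = 0.342105, so τ_n = 0.397050.
Rearranging for μ₀: μ₀ = (μ_n·τ_n − τ_data·x̄)/τ₀ = (13.0908·0.397050 − 0.342105·15.9) / 0.054945 = -0.241767/0.054945 ≈ -4.4.

μ₀ = -4.4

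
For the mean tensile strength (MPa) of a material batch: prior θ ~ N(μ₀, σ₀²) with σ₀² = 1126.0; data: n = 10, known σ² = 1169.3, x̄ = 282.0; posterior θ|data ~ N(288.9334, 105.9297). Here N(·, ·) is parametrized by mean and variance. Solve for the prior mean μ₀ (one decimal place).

With known observation variance, the Normal–Normal posterior has precision τ_n = τ₀ + n/σ² and mean μ_n = (τ₀μ₀ + (n/σ²)x̄)/τ_n.
Here τ₀ = 1/1126.0 = 0.000888 and τ_data = 10/1169.3 = 0.008552, so τ_n = 0.009440.
Rearranging for μ₀: μ₀ = (μ_n·τ_n − τ_data·x̄)/τ₀ = (288.9334·0.009440 − 0.008552·282.0) / 0.000888 = 0.315867/0.000888 ≈ 355.7.

μ₀ = 355.7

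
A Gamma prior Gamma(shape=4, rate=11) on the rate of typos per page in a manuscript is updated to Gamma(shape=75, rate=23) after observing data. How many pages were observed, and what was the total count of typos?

n = 12 pages with total 71 typos

A Gamma(α, β) prior (rate parametrization) on a Poisson rate with n observations summing to S gives posterior Gamma(α+S, β+n).
Matching: Σxᵢ = 75 − 4 = 71 and n = 23 − 11 = 12.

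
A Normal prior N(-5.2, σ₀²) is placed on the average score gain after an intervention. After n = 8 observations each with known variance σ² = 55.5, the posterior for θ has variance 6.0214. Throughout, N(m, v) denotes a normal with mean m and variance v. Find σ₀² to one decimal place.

For the Normal–Normal model with known σ², precisions add: τ_n = τ₀ + n/σ².
So 1/σ₀² = 1/6.0214 − 8/55.5 = 0.166074 − 0.144144 = 0.021930.
Hence σ₀² = 1/0.021930 ≈ 45.6.

σ₀² = 45.6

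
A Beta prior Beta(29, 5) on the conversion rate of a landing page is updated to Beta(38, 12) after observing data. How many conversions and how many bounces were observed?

9 conversions and 7 bounces

Under Beta–binomial conjugacy the posterior parameters are (α+s, β+f).
So s = 38 − 29 = 9 and f = 12 − 5 = 7.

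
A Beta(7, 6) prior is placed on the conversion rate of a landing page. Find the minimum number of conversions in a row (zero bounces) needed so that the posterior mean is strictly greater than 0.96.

k = 138

After k conversions and 0 bounces the posterior is Beta(7+k, 6), with mean (7+k)/(7+6+k).
Set (7+k)/(13+k) > 0.96 and solve: k > (0.96·13 − 7)/(1 − 0.96) = 137.000.
The smallest integer exceeding 137.000 is 138, and checking k=138: (145)/(151) = 0.9603 > 0.96.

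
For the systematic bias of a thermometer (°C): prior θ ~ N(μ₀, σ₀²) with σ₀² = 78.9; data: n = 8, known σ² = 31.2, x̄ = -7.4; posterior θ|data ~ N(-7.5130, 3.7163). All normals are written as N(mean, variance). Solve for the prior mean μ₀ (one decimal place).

μ₀ = -9.8

With known observation variance, the Normal–Normal posterior has precision τ_n = τ₀ + n/σ² and mean μ_n = (τ₀μ₀ + (n/σ²)x̄)/τ_n.
Here τ₀ = 1/78.9 = 0.012674 and τ_data = 8/31.2 = 0.256410, so τ_n = 0.269084.
Rearranging for μ₀: μ₀ = (μ_n·τ_n − τ_data·x̄)/τ₀ = (-7.5130·0.269084 − 0.256410·-7.4) / 0.012674 = -0.124194/0.012674 ≈ -9.8.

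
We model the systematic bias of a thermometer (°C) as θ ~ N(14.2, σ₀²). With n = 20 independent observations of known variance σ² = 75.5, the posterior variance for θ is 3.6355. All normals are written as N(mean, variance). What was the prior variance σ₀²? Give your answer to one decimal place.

σ₀² = 98.4

For the Normal–Normal model with known σ², precisions add: τ_n = τ₀ + n/σ².
So 1/σ₀² = 1/3.6355 − 20/75.5 = 0.275065 − 0.264901 = 0.010164.
Hence σ₀² = 1/0.010164 ≈ 98.4.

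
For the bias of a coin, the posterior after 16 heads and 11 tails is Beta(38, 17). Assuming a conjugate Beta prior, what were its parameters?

Beta(22, 6)

Under Beta–binomial conjugacy the posterior parameters are (α+s, β+f).
Subtract the data counts: 38−16=22, 17−11=6.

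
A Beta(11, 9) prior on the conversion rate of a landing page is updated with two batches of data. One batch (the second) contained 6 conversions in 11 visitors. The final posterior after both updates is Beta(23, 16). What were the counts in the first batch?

6 conversions and 2 bounces

Because Beta–binomial updating is additive in the counts, the combined data contributed (α_post−α_prior, β_post−β_prior) successes and failures.
Total across both batches: 23−11=12 conversions, 16−9=7 bounces.
Subtract the second batch: 12−6=6 conversions and 7−5=2 bounces.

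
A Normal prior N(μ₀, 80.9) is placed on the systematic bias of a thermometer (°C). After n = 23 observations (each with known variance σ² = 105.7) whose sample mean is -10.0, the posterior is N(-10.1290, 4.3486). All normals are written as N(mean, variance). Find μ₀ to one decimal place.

μ₀ = -12.4

The posterior mean is a precision-weighted average: μ_n = (τ₀μ₀ + τ_data·x̄)/(τ₀+τ_data), with τ₀=1/σ₀² and τ_data=n/σ².
Here τ₀ = 1/80.9 = 0.012361 and τ_data = 23/105.7 = 0.217597, so τ_n = 0.229958.
Rearranging for μ₀: μ₀ = (μ_n·τ_n − τ_data·x̄)/τ₀ = (-10.1290·0.229958 − 0.217597·-10.0) / 0.012361 = -0.153275/0.012361 ≈ -12.4.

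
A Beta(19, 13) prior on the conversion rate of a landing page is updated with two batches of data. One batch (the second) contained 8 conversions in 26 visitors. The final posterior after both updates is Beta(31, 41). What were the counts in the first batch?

4 conversions and 10 bounces

Sequential conjugate updates are equivalent to a single update on the pooled data, so total successes = posterior α − prior α and total failures = posterior β − prior β.
Total across both batches: 31−19=12 conversions, 41−13=28 bounces.
Subtract the second batch: 12−8=4 conversions and 28−18=10 bounces.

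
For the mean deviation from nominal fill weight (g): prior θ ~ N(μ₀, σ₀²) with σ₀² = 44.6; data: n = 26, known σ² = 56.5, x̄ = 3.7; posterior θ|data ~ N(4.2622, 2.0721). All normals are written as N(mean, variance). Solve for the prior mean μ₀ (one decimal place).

μ₀ = 15.8

With known observation variance, the Normal–Normal posterior has precision τ_n = τ₀ + n/σ² and mean μ_n = (τ₀μ₀ + (n/σ²)x̄)/τ_n.
Here τ₀ = 1/44.6 = 0.022422 and τ_data = 26/56.5 = 0.460177, so τ_n = 0.482599.
Rearranging for μ₀: μ₀ = (μ_n·τ_n − τ_data·x̄)/τ₀ = (4.2622·0.482599 − 0.460177·3.7) / 0.022422 = 0.354279/0.022422 ≈ 15.8.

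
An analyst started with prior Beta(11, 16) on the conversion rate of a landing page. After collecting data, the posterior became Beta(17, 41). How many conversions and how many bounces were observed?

6 conversions and 25 bounces

Under Beta–binomial conjugacy the posterior parameters are (a+s, b+f).
So s = 17 − 11 = 6 and f = 41 − 16 = 25.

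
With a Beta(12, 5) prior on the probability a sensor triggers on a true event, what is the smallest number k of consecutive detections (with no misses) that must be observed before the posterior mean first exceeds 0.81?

After k detections and 0 misses the posterior is Beta(12+k, 5), with mean (12+k)/(12+5+k).
Set (12+k)/(17+k) > 0.81 and solve: k > (0.81·17 − 12)/(1 − 0.81) = 9.316.
The smallest integer exceeding 9.316 is 10.

k = 10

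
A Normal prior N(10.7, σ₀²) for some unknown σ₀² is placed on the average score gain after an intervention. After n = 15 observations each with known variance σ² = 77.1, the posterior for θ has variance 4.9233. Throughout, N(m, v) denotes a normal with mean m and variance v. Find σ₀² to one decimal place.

Posterior precision equals prior precision plus data precision: 1/σ_n² = 1/σ₀² + n/σ².
So 1/σ₀² = 1/4.9233 − 15/77.1 = 0.203116 − 0.194553 = 0.008563.
Hence σ₀² = 1/0.008563 ≈ 116.8.

σ₀² = 116.8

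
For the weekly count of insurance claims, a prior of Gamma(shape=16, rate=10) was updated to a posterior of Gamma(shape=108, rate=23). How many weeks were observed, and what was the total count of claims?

n = 13 weeks with total 92 claims

A Gamma(α, β) prior (rate parametrization) on a Poisson rate with n observations summing to S gives posterior Gamma(α+S, β+n).
Matching: Σxᵢ = 108 − 16 = 92 and n = 23 − 10 = 13.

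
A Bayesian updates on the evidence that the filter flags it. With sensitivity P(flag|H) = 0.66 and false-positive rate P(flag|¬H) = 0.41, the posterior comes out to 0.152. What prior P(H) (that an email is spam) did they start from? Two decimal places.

In odds form, posterior odds = prior odds × likelihood ratio, so prior odds = posterior odds ÷ LR.
Posterior odds = 0.152/(1−0.152) = 0.1792. LR = 0.66/0.41 = 1.6098.
Prior odds = 0.1792/1.6098 = 0.1113, so P(H) = 0.1113/(1+0.1113) ≈ 0.10.

P(H) = 0.10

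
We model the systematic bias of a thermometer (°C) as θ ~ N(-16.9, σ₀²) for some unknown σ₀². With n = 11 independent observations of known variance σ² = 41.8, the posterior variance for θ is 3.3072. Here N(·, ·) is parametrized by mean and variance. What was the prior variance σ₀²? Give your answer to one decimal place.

For the Normal–Normal model with known σ², precisions add: τ_n = τ₀ + n/σ².
So 1/σ₀² = 1/3.3072 − 11/41.8 = 0.302371 − 0.263158 = 0.039213.
Hence σ₀² = 1/0.039213 ≈ 25.5.

σ₀² = 25.5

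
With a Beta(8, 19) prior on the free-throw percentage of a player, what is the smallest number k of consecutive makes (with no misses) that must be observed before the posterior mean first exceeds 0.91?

k = 185

After k makes and 0 misses the posterior is Beta(8+k, 19), with mean (8+k)/(8+19+k).
Set (8+k)/(27+k) > 0.91 and solve: k > (0.91·27 − 8)/(1 − 0.91) = 184.111.
The smallest integer exceeding 184.111 is 185, and checking k=185: (193)/(212) = 0.9104 > 0.91.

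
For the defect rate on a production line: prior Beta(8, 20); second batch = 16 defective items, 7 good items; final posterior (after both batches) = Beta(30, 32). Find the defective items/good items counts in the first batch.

Because Beta–binomial updating is additive in the counts, the combined data contributed (α_post−α_prior, β_post−β_prior) successes and failures.
Total across both batches: 30−8=22 defective items, 32−20=12 good items.
Subtract the second batch: 22−16=6 defective items and 12−7=5 good items.

6 defective items and 5 good items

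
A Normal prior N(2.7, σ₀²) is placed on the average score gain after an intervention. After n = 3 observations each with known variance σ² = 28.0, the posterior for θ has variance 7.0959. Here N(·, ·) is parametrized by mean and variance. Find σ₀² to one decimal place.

Posterior precision equals prior precision plus data precision: 1/σ_n² = 1/σ₀² + n/σ².
So 1/σ₀² = 1/7.0959 − 3/28.0 = 0.140926 − 0.107143 = 0.033783.
Hence σ₀² = 1/0.033783 ≈ 29.6.

σ₀² = 29.6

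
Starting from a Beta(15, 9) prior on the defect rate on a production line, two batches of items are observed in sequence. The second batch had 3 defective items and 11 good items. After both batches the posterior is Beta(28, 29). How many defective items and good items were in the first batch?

Sequential conjugate updates are equivalent to a single update on the pooled data, so total successes = posterior α − prior α and total failures = posterior β − prior β.
Total across both batches: 28−15=13 defective items, 29−9=20 good items.
Subtract the second batch: 13−3=10 defective items and 20−11=9 good items.

10 defective items and 9 good items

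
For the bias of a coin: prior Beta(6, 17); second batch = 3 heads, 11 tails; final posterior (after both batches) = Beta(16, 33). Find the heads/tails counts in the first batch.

Sequential conjugate updates are equivalent to a single update on the pooled data, so total successes = posterior α − prior α and total failures = posterior β − prior β.
Total across both batches: 16−6=10 heads, 33−17=16 tails.
Subtract the second batch: 10−3=7 heads and 16−11=5 tails.

7 heads and 5 tails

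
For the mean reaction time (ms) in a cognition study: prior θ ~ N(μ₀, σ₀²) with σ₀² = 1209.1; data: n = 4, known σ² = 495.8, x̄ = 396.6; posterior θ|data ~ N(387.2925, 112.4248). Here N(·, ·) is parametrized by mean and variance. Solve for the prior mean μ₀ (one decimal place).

With known observation variance, the Normal–Normal posterior has precision τ_n = τ₀ + n/σ² and mean μ_n = (τ₀μ₀ + (n/σ²)x̄)/τ_n.
Here τ₀ = 1/1209.1 = 0.000827 and τ_data = 4/495.8 = 0.008068, so τ_n = 0.008895.
Rearranging for μ₀: μ₀ = (μ_n·τ_n − τ_data·x̄)/τ₀ = (387.2925·0.008895 − 0.008068·396.6) / 0.000827 = 0.245198/0.000827 ≈ 296.5.

μ₀ = 296.5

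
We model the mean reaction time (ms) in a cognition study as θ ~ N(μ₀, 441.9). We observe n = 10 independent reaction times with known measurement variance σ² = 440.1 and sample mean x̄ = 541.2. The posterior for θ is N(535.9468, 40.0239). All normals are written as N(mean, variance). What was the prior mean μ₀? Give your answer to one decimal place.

μ₀ = 483.2

The posterior mean is a precision-weighted average: μ_n = (τ₀μ₀ + τ_data·x̄)/(τ₀+τ_data), with τ₀=1/σ₀² and τ_data=n/σ².
Here τ₀ = 1/441.9 = 0.002263 and τ_data = 10/440.1 = 0.022722, so τ_n = 0.024985.
Rearranging for μ₀: μ₀ = (μ_n·τ_n − τ_data·x̄)/τ₀ = (535.9468·0.024985 − 0.022722·541.2) / 0.002263 = 1.093484/0.002263 ≈ 483.2.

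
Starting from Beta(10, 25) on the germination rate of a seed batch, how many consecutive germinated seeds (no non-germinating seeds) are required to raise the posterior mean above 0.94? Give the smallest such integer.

k = 382

After k germinated seeds and 0 non-germinating seeds the posterior is Beta(10+k, 25), with mean (10+k)/(10+25+k).
Set (10+k)/(35+k) > 0.94 and solve: k > (0.94·35 − 10)/(1 − 0.94) = 381.667.
The smallest integer exceeding 381.667 is 382, and checking k=382: (392)/(417) = 0.9400 > 0.94.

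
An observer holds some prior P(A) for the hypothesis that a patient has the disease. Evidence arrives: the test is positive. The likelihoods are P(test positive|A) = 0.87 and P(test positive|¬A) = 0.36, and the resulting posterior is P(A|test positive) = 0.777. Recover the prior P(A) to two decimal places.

P(A) = 0.59

In odds form, posterior odds = prior odds × likelihood ratio, so prior odds = posterior odds ÷ LR.
Posterior odds = 0.777/(1−0.777) = 3.4843. LR = 0.87/0.36 = 2.4167.
Prior odds = 3.4843/2.4167 = 1.4418, so P(A) = 1.4418/(1+1.4418) ≈ 0.59.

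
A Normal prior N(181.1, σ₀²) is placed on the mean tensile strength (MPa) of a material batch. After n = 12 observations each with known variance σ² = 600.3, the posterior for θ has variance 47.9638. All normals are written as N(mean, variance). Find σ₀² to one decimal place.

σ₀² = 1164.1

Posterior precision equals prior precision plus data precision: 1/σ_n² = 1/σ₀² + n/σ².
So 1/σ₀² = 1/47.9638 − 12/600.3 = 0.020849 − 0.019990 = 0.000859.
Hence σ₀² = 1/0.000859 ≈ 1164.1.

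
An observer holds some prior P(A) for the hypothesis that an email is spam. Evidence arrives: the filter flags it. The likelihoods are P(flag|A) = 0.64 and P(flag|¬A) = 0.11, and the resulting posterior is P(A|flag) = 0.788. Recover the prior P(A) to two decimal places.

Bayes' rule in odds form gives O(A|E) = O(A)·[P(E|A)/P(E|¬A)], hence O(A) = O(A|E)/LR.
Posterior odds = 0.788/(1−0.788) = 3.7170. LR = 0.64/0.11 = 5.8182.
Prior odds = 3.7170/5.8182 = 0.6389, so P(A) = 0.6389/(1+0.6389) ≈ 0.39.

P(A) = 0.39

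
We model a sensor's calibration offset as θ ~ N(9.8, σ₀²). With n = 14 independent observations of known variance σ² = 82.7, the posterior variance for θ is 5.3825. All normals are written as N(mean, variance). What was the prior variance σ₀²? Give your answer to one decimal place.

σ₀² = 60.6

Posterior precision equals prior precision plus data precision: 1/σ_n² = 1/σ₀² + n/σ².
So 1/σ₀² = 1/5.3825 − 14/82.7 = 0.185787 − 0.169287 = 0.016500.
Hence σ₀² = 1/0.016500 ≈ 60.6.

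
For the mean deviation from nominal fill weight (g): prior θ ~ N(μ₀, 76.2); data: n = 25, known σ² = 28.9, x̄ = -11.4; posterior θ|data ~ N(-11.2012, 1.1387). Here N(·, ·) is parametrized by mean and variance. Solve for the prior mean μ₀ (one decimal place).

μ₀ = 1.9

The posterior mean is a precision-weighted average: μ_n = (τ₀μ₀ + τ_data·x̄)/(τ₀+τ_data), with τ₀=1/σ₀² and τ_data=n/σ².
Here τ₀ = 1/76.2 = 0.013123 and τ_data = 25/28.9 = 0.865052, so τ_n = 0.878175.
Rearranging for μ₀: μ₀ = (μ_n·τ_n − τ_data·x̄)/τ₀ = (-11.2012·0.878175 − 0.865052·-11.4) / 0.013123 = 0.024979/0.013123 ≈ 1.9.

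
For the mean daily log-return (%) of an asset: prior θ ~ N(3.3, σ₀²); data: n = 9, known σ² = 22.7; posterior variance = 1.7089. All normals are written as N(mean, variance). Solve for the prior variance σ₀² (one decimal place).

σ₀² = 5.3

Posterior precision equals prior precision plus data precision: 1/σ_n² = 1/σ₀² + n/σ².
So 1/σ₀² = 1/1.7089 − 9/22.7 = 0.585172 − 0.396476 = 0.188696.
Hence σ₀² = 1/0.188696 ≈ 5.3.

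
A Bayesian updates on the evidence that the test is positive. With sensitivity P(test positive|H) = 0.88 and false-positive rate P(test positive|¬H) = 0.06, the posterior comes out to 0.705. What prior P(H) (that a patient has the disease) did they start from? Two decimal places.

P(H) = 0.14

Bayes' rule in odds form gives O(H|E) = O(H)·[P(E|H)/P(E|¬H)], hence O(H) = O(H|E)/LR.
Posterior odds = 0.705/(1−0.705) = 2.3898. LR = 0.88/0.06 = 14.6667.
Prior odds = 2.3898/14.6667 = 0.1629, so P(H) = 0.1629/(1+0.1629) ≈ 0.14.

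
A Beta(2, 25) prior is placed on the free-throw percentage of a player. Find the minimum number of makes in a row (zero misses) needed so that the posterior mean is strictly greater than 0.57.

After k makes and 0 misses the posterior is Beta(2+k, 25), with mean (2+k)/(2+25+k).
Set (2+k)/(27+k) > 0.57 and solve: k > (0.57·27 − 2)/(1 − 0.57) = 31.140.
The smallest integer exceeding 31.140 is 32.

k = 32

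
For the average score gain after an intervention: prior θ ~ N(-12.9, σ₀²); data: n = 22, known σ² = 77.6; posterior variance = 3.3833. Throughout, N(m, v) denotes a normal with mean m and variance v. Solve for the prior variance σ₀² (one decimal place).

σ₀² = 82.9

For the Normal–Normal model with known σ², precisions add: τ_n = τ₀ + n/σ².
So 1/σ₀² = 1/3.3833 − 22/77.6 = 0.295569 − 0.283505 = 0.012064.
Hence σ₀² = 1/0.012064 ≈ 82.9.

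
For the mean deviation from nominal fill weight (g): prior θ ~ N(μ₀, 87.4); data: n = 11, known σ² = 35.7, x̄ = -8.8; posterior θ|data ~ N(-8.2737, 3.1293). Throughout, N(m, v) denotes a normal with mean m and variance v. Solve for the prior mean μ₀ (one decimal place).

The posterior mean is a precision-weighted average: μ_n = (τ₀μ₀ + τ_data·x̄)/(τ₀+τ_data), with τ₀=1/σ₀² and τ_data=n/σ².
Here τ₀ = 1/87.4 = 0.011442 and τ_data = 11/35.7 = 0.308123, so τ_n = 0.319565.
Rearranging for μ₀: μ₀ = (μ_n·τ_n − τ_data·x̄)/τ₀ = (-8.2737·0.319565 − 0.308123·-8.8) / 0.011442 = 0.067497/0.011442 ≈ 5.9.

μ₀ = 5.9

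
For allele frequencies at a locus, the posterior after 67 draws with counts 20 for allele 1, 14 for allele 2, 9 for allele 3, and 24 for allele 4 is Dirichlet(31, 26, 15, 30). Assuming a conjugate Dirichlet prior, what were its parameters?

For a Dirichlet(α) prior with multinomial counts c, the posterior is Dirichlet(α + c) componentwise.
Subtract each count from the matching posterior parameter: 31−20=11, 26−14=12, 15−9=6, 30−24=6.

Dirichlet(11, 12, 6, 6)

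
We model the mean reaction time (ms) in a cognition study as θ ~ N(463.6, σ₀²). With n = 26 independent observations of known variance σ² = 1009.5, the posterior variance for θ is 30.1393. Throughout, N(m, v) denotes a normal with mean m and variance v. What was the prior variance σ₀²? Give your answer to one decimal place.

σ₀² = 134.7

Posterior precision equals prior precision plus data precision: 1/σ_n² = 1/σ₀² + n/σ².
So 1/σ₀² = 1/30.1393 − 26/1009.5 = 0.033179 − 0.025755 = 0.007424.
Hence σ₀² = 1/0.007424 ≈ 134.7.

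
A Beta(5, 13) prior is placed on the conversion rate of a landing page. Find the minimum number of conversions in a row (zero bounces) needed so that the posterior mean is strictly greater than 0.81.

After k conversions and 0 bounces the posterior is Beta(5+k, 13), with mean (5+k)/(5+13+k).
Set (5+k)/(18+k) > 0.81 and solve: k > (0.81·18 − 5)/(1 − 0.81) = 50.421.
The smallest integer exceeding 50.421 is 51.

k = 51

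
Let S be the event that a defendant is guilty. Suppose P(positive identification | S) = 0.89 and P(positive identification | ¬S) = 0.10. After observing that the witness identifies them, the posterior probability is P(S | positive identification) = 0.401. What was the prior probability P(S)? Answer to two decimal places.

P(S) = 0.07

In odds form, posterior odds = prior odds × likelihood ratio, so prior odds = posterior odds ÷ LR.
Posterior odds = 0.401/(1−0.401) = 0.6694. LR = 0.89/0.10 = 8.9000.
Prior odds = 0.6694/8.9000 = 0.0752, so P(S) = 0.0752/(1+0.0752) ≈ 0.07.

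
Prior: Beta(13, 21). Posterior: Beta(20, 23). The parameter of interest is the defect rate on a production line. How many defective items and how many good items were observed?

Beta is conjugate to the binomial likelihood: posterior = Beta(α+s, β+f).
So s = 20 − 13 = 7 and f = 23 − 21 = 2.

7 defective items and 2 good items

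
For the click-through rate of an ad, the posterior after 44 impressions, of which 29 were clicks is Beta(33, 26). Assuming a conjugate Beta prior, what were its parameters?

Under Beta–binomial conjugacy the posterior parameters are (a+s, b+f).
Subtract the data counts: 33−29=4, 26−15=11.

Beta(4, 11)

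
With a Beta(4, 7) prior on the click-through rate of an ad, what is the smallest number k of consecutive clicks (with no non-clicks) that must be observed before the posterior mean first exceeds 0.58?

After k clicks and 0 non-clicks the posterior is Beta(4+k, 7), with mean (4+k)/(4+7+k).
Set (4+k)/(11+k) > 0.58 and solve: k > (0.58·11 − 4)/(1 − 0.58) = 5.667.
The smallest integer exceeding 5.667 is 6.

k = 6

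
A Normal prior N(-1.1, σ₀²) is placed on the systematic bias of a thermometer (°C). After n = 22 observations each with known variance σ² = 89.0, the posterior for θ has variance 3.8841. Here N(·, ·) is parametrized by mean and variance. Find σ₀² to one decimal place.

For the Normal–Normal model with known σ², precisions add: τ_n = τ₀ + n/σ².
So 1/σ₀² = 1/3.8841 − 22/89.0 = 0.257460 − 0.247191 = 0.010269.
Hence σ₀² = 1/0.010269 ≈ 97.4.

σ₀² = 97.4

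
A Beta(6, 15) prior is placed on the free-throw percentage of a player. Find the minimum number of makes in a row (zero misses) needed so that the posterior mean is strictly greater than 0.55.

k = 13

After k makes and 0 misses the posterior is Beta(6+k, 15), with mean (6+k)/(6+15+k).
Set (6+k)/(21+k) > 0.55 and solve: k > (0.55·21 − 6)/(1 − 0.55) = 12.333.
The smallest integer exceeding 12.333 is 13, and checking k=13: (19)/(34) = 0.5588 > 0.55.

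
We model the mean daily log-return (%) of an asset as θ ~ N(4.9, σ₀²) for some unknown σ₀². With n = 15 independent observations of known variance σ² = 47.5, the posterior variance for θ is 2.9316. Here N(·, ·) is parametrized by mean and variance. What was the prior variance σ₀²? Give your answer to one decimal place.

σ₀² = 39.5

Posterior precision equals prior precision plus data precision: 1/σ_n² = 1/σ₀² + n/σ².
So 1/σ₀² = 1/2.9316 − 15/47.5 = 0.341111 − 0.315789 = 0.025322.
Hence σ₀² = 1/0.025322 ≈ 39.5.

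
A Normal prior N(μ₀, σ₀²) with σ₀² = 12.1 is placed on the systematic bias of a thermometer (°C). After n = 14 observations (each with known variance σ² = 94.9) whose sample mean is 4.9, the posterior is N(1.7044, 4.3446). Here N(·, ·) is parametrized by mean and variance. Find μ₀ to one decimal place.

With known observation variance, the Normal–Normal posterior has precision τ_n = τ₀ + n/σ² and mean μ_n = (τ₀μ₀ + (n/σ²)x̄)/τ_n.
Here τ₀ = 1/12.1 = 0.082645 and τ_data = 14/94.9 = 0.147524, so τ_n = 0.230169.
Rearranging for μ₀: μ₀ = (μ_n·τ_n − τ_data·x̄)/τ₀ = (1.7044·0.230169 − 0.147524·4.9) / 0.082645 = -0.330568/0.082645 ≈ -4.0.

μ₀ = -4.0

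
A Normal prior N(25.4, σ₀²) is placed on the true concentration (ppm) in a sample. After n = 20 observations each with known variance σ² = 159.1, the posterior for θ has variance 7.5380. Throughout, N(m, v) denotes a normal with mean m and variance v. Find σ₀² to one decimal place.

Posterior precision equals prior precision plus data precision: 1/σ_n² = 1/σ₀² + n/σ².
So 1/σ₀² = 1/7.5380 − 20/159.1 = 0.132661 − 0.125707 = 0.006954.
Hence σ₀² = 1/0.006954 ≈ 143.8.

σ₀² = 143.8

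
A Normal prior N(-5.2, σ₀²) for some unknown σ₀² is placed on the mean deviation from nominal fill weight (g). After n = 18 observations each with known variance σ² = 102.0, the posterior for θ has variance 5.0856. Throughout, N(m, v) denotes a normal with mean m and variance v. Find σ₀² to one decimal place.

σ₀² = 49.6

Posterior precision equals prior precision plus data precision: 1/σ_n² = 1/σ₀² + n/σ².
So 1/σ₀² = 1/5.0856 − 18/102.0 = 0.196634 − 0.176471 = 0.020163.
Hence σ₀² = 1/0.020163 ≈ 49.6.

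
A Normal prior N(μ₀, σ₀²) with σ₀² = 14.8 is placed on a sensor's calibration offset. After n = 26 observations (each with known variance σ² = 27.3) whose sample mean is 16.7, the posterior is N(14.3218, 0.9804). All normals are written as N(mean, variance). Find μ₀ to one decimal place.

The posterior mean is a precision-weighted average: μ_n = (τ₀μ₀ + τ_data·x̄)/(τ₀+τ_data), with τ₀=1/σ₀² and τ_data=n/σ².
Here τ₀ = 1/14.8 = 0.067568 and τ_data = 26/27.3 = 0.952381, so τ_n = 1.019949.
Rearranging for μ₀: μ₀ = (μ_n·τ_n − τ_data·x̄)/τ₀ = (14.3218·1.019949 − 0.952381·16.7) / 0.067568 = -1.297257/0.067568 ≈ -19.2.

μ₀ = -19.2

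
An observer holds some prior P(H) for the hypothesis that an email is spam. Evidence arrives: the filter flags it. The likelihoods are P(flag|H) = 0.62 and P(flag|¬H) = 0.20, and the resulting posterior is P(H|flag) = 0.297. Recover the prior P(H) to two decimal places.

P(H) = 0.12

In odds form, posterior odds = prior odds × likelihood ratio, so prior odds = posterior odds ÷ LR.
Posterior odds = 0.297/(1−0.297) = 0.4225. LR = 0.62/0.20 = 3.1000.
Prior odds = 0.4225/3.1000 = 0.1363, so P(H) = 0.1363/(1+0.1363) ≈ 0.12.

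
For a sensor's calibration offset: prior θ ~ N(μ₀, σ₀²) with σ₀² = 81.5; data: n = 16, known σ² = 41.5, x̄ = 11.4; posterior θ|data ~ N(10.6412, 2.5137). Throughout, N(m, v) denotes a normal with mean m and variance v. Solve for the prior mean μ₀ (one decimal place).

With known observation variance, the Normal–Normal posterior has precision τ_n = τ₀ + n/σ² and mean μ_n = (τ₀μ₀ + (n/σ²)x̄)/τ_n.
Here τ₀ = 1/81.5 = 0.012270 and τ_data = 16/41.5 = 0.385542, so τ_n = 0.397812.
Rearranging for μ₀: μ₀ = (μ_n·τ_n − τ_data·x̄)/τ₀ = (10.6412·0.397812 − 0.385542·11.4) / 0.012270 = -0.161982/0.012270 ≈ -13.2.

μ₀ = -13.2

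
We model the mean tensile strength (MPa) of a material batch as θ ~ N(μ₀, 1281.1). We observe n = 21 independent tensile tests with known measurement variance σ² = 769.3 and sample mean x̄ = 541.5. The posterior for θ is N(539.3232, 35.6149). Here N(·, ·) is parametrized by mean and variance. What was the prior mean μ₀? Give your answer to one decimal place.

With known observation variance, the Normal–Normal posterior has precision τ_n = τ₀ + n/σ² and mean μ_n = (τ₀μ₀ + (n/σ²)x̄)/τ_n.
Here τ₀ = 1/1281.1 = 0.000781 and τ_data = 21/769.3 = 0.027298, so τ_n = 0.028079.
Rearranging for μ₀: μ₀ = (μ_n·τ_n − τ_data·x̄)/τ₀ = (539.3232·0.028079 − 0.027298·541.5) / 0.000781 = 0.361789/0.000781 ≈ 463.2.

μ₀ = 463.2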